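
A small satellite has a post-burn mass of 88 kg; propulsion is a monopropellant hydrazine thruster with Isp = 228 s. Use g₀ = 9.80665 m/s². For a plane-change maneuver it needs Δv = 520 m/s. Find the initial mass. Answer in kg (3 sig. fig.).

initial mass ≈ 111 kg

v_e = Isp · g₀ = 228 × 9.80665 = 2235.9 m/s.
m₀/m_f = exp(Δv / v_e) = exp(520 / 2235.9) = exp(0.2326) = 1.2618.
m₀ = m_f × 1.2618 = 88 × 1.2618 = 111.038 kg.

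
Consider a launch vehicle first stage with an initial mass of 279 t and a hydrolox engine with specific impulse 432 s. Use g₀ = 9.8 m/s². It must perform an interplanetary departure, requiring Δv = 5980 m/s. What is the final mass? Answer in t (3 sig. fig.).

final mass ≈ 67.9 t

v_e = Isp · g₀ = 432 × 9.8 = 4233.6 m/s.
Using Δv = v_e ln(m₀/m_f): m₀/m_f = exp(Δv / v_e) = exp(5980 / 4233.6) = exp(1.4125) = 4.1062.
m_f = m₀ / 4.1062 = 279 / 4.1062 = 67.946 t.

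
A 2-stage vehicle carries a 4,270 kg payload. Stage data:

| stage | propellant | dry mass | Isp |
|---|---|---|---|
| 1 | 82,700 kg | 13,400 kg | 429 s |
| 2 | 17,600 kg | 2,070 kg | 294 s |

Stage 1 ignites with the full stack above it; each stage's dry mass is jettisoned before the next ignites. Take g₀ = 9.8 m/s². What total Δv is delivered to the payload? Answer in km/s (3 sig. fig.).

Ignition mass of stage 1 = 82,700+13,400 + 17,600+2,070 + 4,270 = 120,040 kg.
Stage 1: m₀ = 120,040 kg, m_f = 120,040 − 82,700 = 37,340 kg; Δv = 429×9.8×ln(3.215) = 4204.2×1.1678 ≈ 4909 m/s.
Stage 2: m₀ = 23,940 kg, m_f = 23,940 − 17,600 = 6,340 kg; Δv = 294×9.8×ln(3.776) = 2881.2×1.3287 ≈ 3828 m/s.
Total Δv = 4909 + 3828 = 8737 m/s.

Δv ≈ 8.74 km/s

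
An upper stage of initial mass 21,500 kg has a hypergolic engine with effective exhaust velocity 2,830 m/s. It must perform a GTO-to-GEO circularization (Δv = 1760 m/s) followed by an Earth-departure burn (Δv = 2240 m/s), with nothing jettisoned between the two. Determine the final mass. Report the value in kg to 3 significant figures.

After the first burn: m = 21500 × exp(−1760/2830.0) = 21500 × 0.53692 = 11,543.8 kg.
After the second burn: m = 11,543.8 × exp(−2240/2830.0) = 11,543.8 × 0.45316 = 5,231.19 kg.

final mass ≈ 5230 kg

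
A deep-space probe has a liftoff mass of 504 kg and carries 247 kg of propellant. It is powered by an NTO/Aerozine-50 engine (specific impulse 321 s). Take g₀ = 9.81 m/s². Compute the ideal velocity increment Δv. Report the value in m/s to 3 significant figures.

Δv ≈ 2120 m/s

v_e = Isp · g₀ = 321 × 9.81 = 3149.0 m/s.
m_f = m₀ − m_prop = 504 − 247 = 257 kg.
Using Δv = v_e ln(m₀/m_f): Δv = v_e · ln(m₀/m_f) = 3149.0 × ln(1.961) = 3149.0 × 0.6735 ≈ 2120.9 m/s.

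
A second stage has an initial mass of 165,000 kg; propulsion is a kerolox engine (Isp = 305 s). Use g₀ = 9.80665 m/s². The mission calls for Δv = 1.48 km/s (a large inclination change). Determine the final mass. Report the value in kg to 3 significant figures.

v_e = Isp · g₀ = 305 × 9.80665 = 2991.0 m/s.
m₀/m_f = exp(Δv / v_e) = exp(1480 / 2991.0) = exp(0.4948) = 1.6402.
m_f = m₀ / 1.6402 = 165,000 / 1.6402 = 100,597 kg.

final mass ≈ 101000 kg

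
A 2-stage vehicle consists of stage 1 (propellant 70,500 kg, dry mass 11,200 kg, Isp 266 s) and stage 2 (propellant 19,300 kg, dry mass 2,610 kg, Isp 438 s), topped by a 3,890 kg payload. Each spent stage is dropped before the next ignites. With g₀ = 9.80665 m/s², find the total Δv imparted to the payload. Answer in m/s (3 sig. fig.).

Ignition mass of stage 1 = 70,500+11,200 + 19,300+2,610 + 3,890 = 107,500 kg.
Stage 1: m₀ = 107,500 kg, m_f = 107,500 − 70,500 = 37,000 kg; Δv = 266×9.80665×ln(2.905) = 2608.6×1.0666 ≈ 2782 m/s.
Stage 2: m₀ = 25,800 kg, m_f = 25,800 − 19,300 = 6,500 kg; Δv = 438×9.80665×ln(3.969) = 4295.3×1.3786 ≈ 5921 m/s.
Total Δv = 2782 + 5921 = 8703 m/s.

Δv ≈ 8700 m/s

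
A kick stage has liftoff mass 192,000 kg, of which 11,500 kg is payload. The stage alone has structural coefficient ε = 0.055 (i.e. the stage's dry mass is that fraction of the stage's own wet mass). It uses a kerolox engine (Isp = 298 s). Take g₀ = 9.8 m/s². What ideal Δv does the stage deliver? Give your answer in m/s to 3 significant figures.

Stage wet mass = m₀ − payload = 192,000 − 11,500 = 180,500 kg.
Stage dry mass = ε × stage wet mass = 0.055 × 180,500 = 9,927.5 kg.
Burnout mass m_f = stage dry + payload = 9,927.5 + 11,500 = 21,427.5 kg.
v_e = Isp · g₀ = 298 × 9.8 = 2920.4 m/s.
Rocket equation: Δv = v_e · ln(192,000/21,427.5) = 2920.4 × ln(8.96) = 2920.4 × 2.1928 ≈ 6404 m/s.

Δv ≈ 6400 m/s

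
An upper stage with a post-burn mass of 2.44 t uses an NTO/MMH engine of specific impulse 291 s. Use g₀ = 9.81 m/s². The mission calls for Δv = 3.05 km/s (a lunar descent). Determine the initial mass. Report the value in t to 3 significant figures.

initial mass ≈ 7.10 t

v_e = Isp · g₀ = 291 × 9.81 = 2854.7 m/s.
By the Tsiolkovsky rocket equation, m₀/m_f = exp(Δv / v_e) = exp(3050 / 2854.7) = exp(1.0684) = 2.9107.
m₀ = m_f × 2.9107 = 2.44 × 2.9107 = 7.10211 t.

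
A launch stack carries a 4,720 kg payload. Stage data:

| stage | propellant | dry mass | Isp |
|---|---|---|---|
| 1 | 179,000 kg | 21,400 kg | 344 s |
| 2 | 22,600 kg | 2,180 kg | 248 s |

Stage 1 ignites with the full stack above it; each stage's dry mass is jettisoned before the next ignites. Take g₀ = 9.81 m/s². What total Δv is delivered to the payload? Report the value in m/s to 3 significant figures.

Δv ≈ 8620 m/s

Ignition mass of stage 1 = 179,000+21,400 + 22,600+2,180 + 4,720 = 229,900 kg.
Stage 1: m₀ = 229,900 kg, m_f = 229,900 − 179,000 = 50,900 kg; Δv = 344×9.81×ln(4.517) = 3374.6×1.5078 ≈ 5088 m/s.
Stage 2: m₀ = 29,500 kg, m_f = 29,500 − 22,600 = 6,900 kg; Δv = 248×9.81×ln(4.275) = 2432.9×1.4529 ≈ 3535 m/s.
Total Δv = 5088 + 3535 = 8623 m/s.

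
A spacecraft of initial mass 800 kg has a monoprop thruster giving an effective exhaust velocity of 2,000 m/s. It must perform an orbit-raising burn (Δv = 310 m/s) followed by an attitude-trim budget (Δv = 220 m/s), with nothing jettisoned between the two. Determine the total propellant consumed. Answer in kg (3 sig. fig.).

total propellant consumed ≈ 186 kg

After the first burn: m = 800 × exp(−310/2000.0) = 800 × 0.85642 = 685.136 kg.
After the second burn: m = 685.136 × exp(−220/2000.0) = 685.136 × 0.89583 = 613.765 kg.
Total propellant = m₀ − m_final = 800 − 613.765 = 186.235 kg.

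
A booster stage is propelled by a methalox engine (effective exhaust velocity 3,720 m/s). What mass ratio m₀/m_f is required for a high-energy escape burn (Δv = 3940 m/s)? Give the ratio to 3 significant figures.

m₀/m_f = exp(Δv / v_e) = exp(3940 / 3720.0) = exp(1.0591) = 2.8839.

mass ratio ≈ 2.88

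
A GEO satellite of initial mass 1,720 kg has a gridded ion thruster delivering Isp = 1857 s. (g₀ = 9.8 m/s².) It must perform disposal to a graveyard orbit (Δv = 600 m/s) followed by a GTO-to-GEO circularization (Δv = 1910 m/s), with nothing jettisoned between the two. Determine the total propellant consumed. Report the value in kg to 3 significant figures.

total propellant consumed ≈ 222 kg

v_e = Isp · g₀ = 1857 × 9.8 = 18198.6 m/s.
After the first burn: m = 1720 × exp(−600/18198.6) = 1720 × 0.96757 = 1,664.22 kg.
After the second burn: m = 1,664.22 × exp(−1910/18198.6) = 1,664.22 × 0.90037 = 1,498.41 kg.
Total propellant = m₀ − m_final = 1720 − 1,498.41 = 221.59 kg.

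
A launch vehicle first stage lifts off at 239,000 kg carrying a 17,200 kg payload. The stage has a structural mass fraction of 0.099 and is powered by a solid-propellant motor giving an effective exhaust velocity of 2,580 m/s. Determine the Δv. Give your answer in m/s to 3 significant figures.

Δv ≈ 4670 m/s

Stage wet mass = m₀ − payload = 239,000 − 17,200 = 221,800 kg.
Stage dry mass = ε × stage wet mass = 0.099 × 221,800 = 21,958.2 kg.
Burnout mass m_f = stage dry + payload = 21,958.2 + 17,200 = 39,158.2 kg.
Δv = v_e · ln(239,000/39,158.2) = 2580.0 × ln(6.103) = 2580.0 × 1.8089 ≈ 4667 m/s.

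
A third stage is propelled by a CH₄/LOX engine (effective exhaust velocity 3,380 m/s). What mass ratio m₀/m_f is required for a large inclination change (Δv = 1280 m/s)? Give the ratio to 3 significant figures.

mass ratio ≈ 1.46

m₀/m_f = exp(Δv / v_e) = exp(1280 / 3380.0) = exp(0.3787) = 1.4604.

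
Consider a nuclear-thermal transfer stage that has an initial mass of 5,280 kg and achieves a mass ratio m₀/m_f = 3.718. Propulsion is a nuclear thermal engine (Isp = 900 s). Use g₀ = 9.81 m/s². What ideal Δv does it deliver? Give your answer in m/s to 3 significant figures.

v_e = Isp · g₀ = 900 × 9.81 = 8829.0 m/s.
Δv = v_e · ln(3.718) = 8829.0 × 1.3132 ≈ 11594.1 m/s.

Δv ≈ 11600 m/s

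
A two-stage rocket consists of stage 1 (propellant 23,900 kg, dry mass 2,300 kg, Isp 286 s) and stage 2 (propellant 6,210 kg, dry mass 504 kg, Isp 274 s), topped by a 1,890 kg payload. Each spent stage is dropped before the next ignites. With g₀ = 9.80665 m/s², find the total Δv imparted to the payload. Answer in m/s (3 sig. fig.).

Ignition mass of stage 1 = 23,900+2,300 + 6,210+504 + 1,890 = 34,804 kg.
Stage 1: m₀ = 34,804 kg, m_f = 34,804 − 23,900 = 10,904 kg; Δv = 286×9.80665×ln(3.192) = 2804.7×1.1606 ≈ 3255 m/s.
Stage 2: m₀ = 8,604 kg, m_f = 8,604 − 6,210 = 2,394 kg; Δv = 274×9.80665×ln(3.594) = 2687.0×1.2793 ≈ 3437 m/s.
Total Δv = 3255 + 3437 = 6692 m/s.

Δv ≈ 6690 m/s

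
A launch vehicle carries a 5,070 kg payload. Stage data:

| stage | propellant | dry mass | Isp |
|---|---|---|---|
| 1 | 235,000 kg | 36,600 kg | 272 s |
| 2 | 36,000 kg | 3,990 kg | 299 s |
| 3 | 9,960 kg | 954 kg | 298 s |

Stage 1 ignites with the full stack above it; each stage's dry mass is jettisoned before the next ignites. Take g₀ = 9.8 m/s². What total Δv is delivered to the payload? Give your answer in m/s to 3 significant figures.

Δv ≈ 9240 m/s

Ignition mass of stage 1 = 235,000+36,600 + 36,000+3,990 + 9,960+954 + 5,070 = 327,574 kg.
Stage 1: m₀ = 327,574 kg, m_f = 327,574 − 235,000 = 92,574 kg; Δv = 272×9.8×ln(3.539) = 2665.6×1.2637 ≈ 3369 m/s.
Stage 2: m₀ = 55,974 kg, m_f = 55,974 − 36,000 = 19,974 kg; Δv = 299×9.8×ln(2.802) = 2930.2×1.0305 ≈ 3019 m/s.
Stage 3: m₀ = 15,984 kg, m_f = 15,984 − 9,960 = 6,024 kg; Δv = 298×9.8×ln(2.653) = 2920.4×0.9758 ≈ 2850 m/s.
Total Δv = 3369 + 3019 + 2850 = 9238 m/s.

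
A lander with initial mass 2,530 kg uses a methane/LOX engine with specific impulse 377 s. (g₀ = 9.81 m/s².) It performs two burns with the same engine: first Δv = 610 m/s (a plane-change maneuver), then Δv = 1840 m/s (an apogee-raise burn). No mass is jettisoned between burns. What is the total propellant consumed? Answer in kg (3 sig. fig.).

total propellant consumed ≈ 1230 kg

v_e = Isp · g₀ = 377 × 9.81 = 3698.4 m/s.
After the first burn: m = 2530 × exp(−610/3698.4) = 2530 × 0.84795 = 2,145.31 kg.
After the second burn: m = 2,145.31 × exp(−1840/3698.4) = 2,145.31 × 0.60804 = 1,304.43 kg.
Total propellant = m₀ − m_final = 2530 − 1,304.43 = 1,225.57 kg.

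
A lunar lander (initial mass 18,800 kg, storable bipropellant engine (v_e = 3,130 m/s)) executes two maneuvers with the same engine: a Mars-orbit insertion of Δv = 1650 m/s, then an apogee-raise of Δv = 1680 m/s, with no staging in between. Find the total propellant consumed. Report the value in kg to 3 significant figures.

After the first burn: m = 18800 × exp(−1650/3130.0) = 18800 × 0.59028 = 11,097.3 kg.
After the second burn: m = 11,097.3 × exp(−1680/3130.0) = 11,097.3 × 0.58465 = 6,488.04 kg.
Total propellant = m₀ − m_final = 18800 − 6,488.04 = 12,311.96 kg.

total propellant consumed ≈ 12300 kg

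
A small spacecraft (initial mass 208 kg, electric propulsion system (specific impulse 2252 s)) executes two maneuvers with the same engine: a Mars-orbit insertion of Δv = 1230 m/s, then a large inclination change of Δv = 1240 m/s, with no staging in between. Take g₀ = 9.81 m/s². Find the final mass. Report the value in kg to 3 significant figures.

final mass ≈ 186 kg

v_e = Isp · g₀ = 2252 × 9.81 = 22092.1 m/s.
After the first burn: m = 208 × exp(−1230/22092.1) = 208 × 0.94585 = 196.737 kg.
After the second burn: m = 196.737 × exp(−1240/22092.1) = 196.737 × 0.94542 = 185.999 kg.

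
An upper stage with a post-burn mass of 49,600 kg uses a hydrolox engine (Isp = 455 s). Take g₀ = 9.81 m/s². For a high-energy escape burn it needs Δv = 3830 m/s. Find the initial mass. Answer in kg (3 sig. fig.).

v_e = Isp · g₀ = 455 × 9.81 = 4463.6 m/s.
m₀/m_f = exp(Δv / v_e) = exp(3830 / 4463.6) = exp(0.8581) = 2.3586.
m₀ = m_f × 2.3586 = 49,600 × 2.3586 = 116,987 kg.

initial mass ≈ 117000 kg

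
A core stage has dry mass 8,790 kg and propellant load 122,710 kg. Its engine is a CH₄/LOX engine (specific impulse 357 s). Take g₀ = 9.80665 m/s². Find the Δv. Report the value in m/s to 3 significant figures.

Δv ≈ 9470 m/s

v_e = Isp · g₀ = 357 × 9.80665 = 3501.0 m/s.
m₀ = m_dry + m_prop = 8,790 + 122,710 = 131,500 kg.
Δv = v_e · ln(m₀/m_f) = 3501.0 × ln(14.96) = 3501.0 × 2.7054 ≈ 9471.5 m/s.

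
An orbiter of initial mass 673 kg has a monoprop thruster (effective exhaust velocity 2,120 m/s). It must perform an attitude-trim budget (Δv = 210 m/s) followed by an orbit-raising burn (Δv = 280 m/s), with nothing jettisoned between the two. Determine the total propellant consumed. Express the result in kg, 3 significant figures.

After the first burn: m = 673 × exp(−210/2120.0) = 673 × 0.90569 = 609.529 kg.
After the second burn: m = 609.529 × exp(−280/2120.0) = 609.529 × 0.87627 = 534.112 kg.
Total propellant = m₀ − m_final = 673 − 534.112 = 138.888 kg.

total propellant consumed ≈ 139 kg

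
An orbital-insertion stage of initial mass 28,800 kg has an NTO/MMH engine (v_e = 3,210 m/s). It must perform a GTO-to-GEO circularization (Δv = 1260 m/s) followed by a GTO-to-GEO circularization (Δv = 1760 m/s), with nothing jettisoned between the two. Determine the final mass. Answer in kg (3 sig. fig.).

final mass ≈ 11200 kg

After the first burn: m = 28800 × exp(−1260/3210.0) = 28800 × 0.67535 = 19,450.1 kg.
After the second burn: m = 19,450.1 × exp(−1760/3210.0) = 19,450.1 × 0.57794 = 11,241 kg.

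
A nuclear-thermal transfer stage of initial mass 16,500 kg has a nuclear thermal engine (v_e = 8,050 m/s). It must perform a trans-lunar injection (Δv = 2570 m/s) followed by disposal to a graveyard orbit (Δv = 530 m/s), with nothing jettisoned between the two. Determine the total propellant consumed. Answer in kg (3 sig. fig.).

After the first burn: m = 16500 × exp(−2570/8050.0) = 16500 × 0.72669 = 11,990.4 kg.
After the second burn: m = 11,990.4 × exp(−530/8050.0) = 11,990.4 × 0.93628 = 11,226.4 kg.
Total propellant = m₀ − m_final = 16500 − 11,226.4 = 5,273.6 kg.

total propellant consumed ≈ 5270 kg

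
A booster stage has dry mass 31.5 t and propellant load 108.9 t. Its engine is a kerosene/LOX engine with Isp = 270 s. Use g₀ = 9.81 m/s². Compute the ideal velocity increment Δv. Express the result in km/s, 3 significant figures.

v_e = Isp · g₀ = 270 × 9.81 = 2648.7 m/s.
m₀ = m_dry + m_prop = 31.5 + 108.9 = 140.4 t.
By the Tsiolkovsky rocket equation, Δv = v_e · ln(m₀/m_f) = 2648.7 × ln(4.457) = 2648.7 × 1.4945 ≈ 3958.5 m/s.

Δv ≈ 3.96 km/s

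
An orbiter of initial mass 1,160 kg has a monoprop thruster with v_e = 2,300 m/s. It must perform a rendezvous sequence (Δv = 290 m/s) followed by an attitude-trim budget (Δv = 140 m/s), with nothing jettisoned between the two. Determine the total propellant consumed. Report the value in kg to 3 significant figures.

total propellant consumed ≈ 198 kg

After the first burn: m = 1160 × exp(−290/2300.0) = 1160 × 0.88154 = 1,022.59 kg.
After the second burn: m = 1,022.59 × exp(−140/2300.0) = 1,022.59 × 0.94095 = 962.206 kg.
Total propellant = m₀ − m_final = 1160 − 962.206 = 197.794 kg.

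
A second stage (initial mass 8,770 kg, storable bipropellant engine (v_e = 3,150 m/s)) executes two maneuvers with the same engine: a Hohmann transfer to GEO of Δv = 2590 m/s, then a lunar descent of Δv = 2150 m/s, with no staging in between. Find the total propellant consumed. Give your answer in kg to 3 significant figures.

After the first burn: m = 8770 × exp(−2590/3150.0) = 8770 × 0.43945 = 3,853.98 kg.
After the second burn: m = 3,853.98 × exp(−2150/3150.0) = 3,853.98 × 0.50533 = 1,947.53 kg.
Total propellant = m₀ − m_final = 8770 − 1,947.53 = 6,822.47 kg.

total propellant consumed ≈ 6820 kg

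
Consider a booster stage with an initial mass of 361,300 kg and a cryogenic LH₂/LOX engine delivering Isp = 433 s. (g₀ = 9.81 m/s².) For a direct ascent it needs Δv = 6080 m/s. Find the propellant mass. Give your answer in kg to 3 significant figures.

v_e = Isp · g₀ = 433 × 9.81 = 4247.7 m/s.
m₀/m_f = exp(Δv / v_e) = exp(6080 / 4247.7) = exp(1.4314) = 4.1844.
m_f = 361,300 / 4.1844 = 86,344.5 kg, so propellant = m₀ − m_f = 361,300 − 86,344.5 = 274,955.5 kg.

propellant mass ≈ 275000 kg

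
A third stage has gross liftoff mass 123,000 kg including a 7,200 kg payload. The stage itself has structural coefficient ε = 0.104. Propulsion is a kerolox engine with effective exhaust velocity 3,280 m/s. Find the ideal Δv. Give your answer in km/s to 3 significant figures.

Δv ≈ 6.08 km/s

Stage wet mass = m₀ − payload = 123,000 − 7,200 = 115,800 kg.
Stage dry mass = ε × stage wet mass = 0.104 × 115,800 = 12,043.2 kg.
Burnout mass m_f = stage dry + payload = 12,043.2 + 7,200 = 19,243.2 kg.
Rocket equation: Δv = v_e · ln(123,000/19,243.2) = 3280.0 × ln(6.392) = 3280.0 × 1.8550 ≈ 6084 m/s.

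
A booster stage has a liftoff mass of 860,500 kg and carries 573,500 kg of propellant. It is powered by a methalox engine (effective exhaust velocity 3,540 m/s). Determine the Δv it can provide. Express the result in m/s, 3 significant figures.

m_f = m₀ − m_prop = 860,500 − 573,500 = 287,000 kg.
Δv = v_e · ln(m₀/m_f) = 3540.0 × ln(2.998) = 3540.0 × 1.0980 ≈ 3887.0 m/s.

Δv ≈ 3890 m/s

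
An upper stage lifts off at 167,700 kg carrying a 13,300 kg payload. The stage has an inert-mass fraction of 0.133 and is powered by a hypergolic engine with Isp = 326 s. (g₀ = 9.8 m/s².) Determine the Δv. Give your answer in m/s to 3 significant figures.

Stage wet mass = m₀ − payload = 167,700 − 13,300 = 154,400 kg.
Stage dry mass = ε × stage wet mass = 0.133 × 154,400 = 20,535.2 kg.
Burnout mass m_f = stage dry + payload = 20,535.2 + 13,300 = 33,835.2 kg.
v_e = Isp · g₀ = 326 × 9.8 = 3194.8 m/s.
Rocket equation: Δv = v_e · ln(167,700/33,835.2) = 3194.8 × ln(4.956) = 3194.8 × 1.6007 ≈ 5114 m/s.

Δv ≈ 5110 m/s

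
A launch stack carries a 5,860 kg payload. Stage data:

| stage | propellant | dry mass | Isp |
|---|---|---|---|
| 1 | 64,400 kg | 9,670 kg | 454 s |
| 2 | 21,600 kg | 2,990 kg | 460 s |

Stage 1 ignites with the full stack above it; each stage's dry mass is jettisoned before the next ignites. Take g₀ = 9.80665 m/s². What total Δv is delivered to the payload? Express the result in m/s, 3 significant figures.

Δv ≈ 9840 m/s

Ignition mass of stage 1 = 64,400+9,670 + 21,600+2,990 + 5,860 = 104,520 kg.
Stage 1: m₀ = 104,520 kg, m_f = 104,520 − 64,400 = 40,120 kg; Δv = 454×9.80665×ln(2.605) = 4452.2×0.9575 ≈ 4263 m/s.
Stage 2: m₀ = 30,450 kg, m_f = 30,450 − 21,600 = 8,850 kg; Δv = 460×9.80665×ln(3.441) = 4511.1×1.2357 ≈ 5574 m/s.
Total Δv = 4263 + 5574 = 9837 m/s.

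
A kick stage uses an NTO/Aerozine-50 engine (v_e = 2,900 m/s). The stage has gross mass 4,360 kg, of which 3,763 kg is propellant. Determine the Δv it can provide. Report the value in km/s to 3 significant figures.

m_f = m₀ − m_prop = 4,360 − 3,763 = 597 kg.
Δv = v_e · ln(m₀/m_f) = 2900.0 × ln(7.303) = 2900.0 × 1.9883 ≈ 5766.1 m/s.

Δv ≈ 5.77 km/s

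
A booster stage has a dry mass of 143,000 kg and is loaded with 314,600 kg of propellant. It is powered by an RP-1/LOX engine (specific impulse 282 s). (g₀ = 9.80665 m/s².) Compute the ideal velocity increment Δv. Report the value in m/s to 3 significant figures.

v_e = Isp · g₀ = 282 × 9.80665 = 2765.5 m/s.
m₀ = m_dry + m_prop = 143,000 + 314,600 = 457,600 kg.
From the ideal rocket equation, Δv = v_e · ln(m₀/m_f) = 2765.5 × ln(3.2) = 2765.5 × 1.1632 ≈ 3216.7 m/s.

Δv ≈ 3220 m/s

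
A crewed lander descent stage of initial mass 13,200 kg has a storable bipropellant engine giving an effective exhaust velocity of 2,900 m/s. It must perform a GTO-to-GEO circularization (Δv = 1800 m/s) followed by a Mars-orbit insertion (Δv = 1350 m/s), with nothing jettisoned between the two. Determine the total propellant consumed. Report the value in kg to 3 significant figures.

total propellant consumed ≈ 8750 kg

After the first burn: m = 13200 × exp(−1800/2900.0) = 13200 × 0.53757 = 7,095.92 kg.
After the second burn: m = 7,095.92 × exp(−1350/2900.0) = 7,095.92 × 0.62781 = 4,454.89 kg.
Total propellant = m₀ − m_final = 13200 − 4,454.89 = 8,745.11 kg.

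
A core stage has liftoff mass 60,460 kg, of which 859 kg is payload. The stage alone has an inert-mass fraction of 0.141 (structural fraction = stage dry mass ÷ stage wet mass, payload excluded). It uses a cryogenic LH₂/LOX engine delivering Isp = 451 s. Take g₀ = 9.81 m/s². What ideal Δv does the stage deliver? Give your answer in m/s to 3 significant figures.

Stage wet mass = m₀ − payload = 60,460 − 859 = 59,601 kg.
Stage dry mass = ε × stage wet mass = 0.141 × 59,601 = 8,403.74 kg.
Burnout mass m_f = stage dry + payload = 8,403.74 + 859 = 9,262.74 kg.
v_e = Isp · g₀ = 451 × 9.81 = 4424.3 m/s.
Δv = v_e · ln(60,460/9,262.74) = 4424.3 × ln(6.527) = 4424.3 × 1.8760 ≈ 8300 m/s.

Δv ≈ 8300 m/s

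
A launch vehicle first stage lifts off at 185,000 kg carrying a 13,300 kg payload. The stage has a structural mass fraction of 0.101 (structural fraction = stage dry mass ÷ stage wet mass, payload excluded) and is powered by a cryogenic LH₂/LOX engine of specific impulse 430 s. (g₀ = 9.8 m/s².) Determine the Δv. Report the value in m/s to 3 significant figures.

Stage wet mass = m₀ − payload = 185,000 − 13,300 = 171,700 kg.
Stage dry mass = ε × stage wet mass = 0.101 × 171,700 = 17,341.7 kg.
Burnout mass m_f = stage dry + payload = 17,341.7 + 13,300 = 30,641.7 kg.
v_e = Isp · g₀ = 430 × 9.8 = 4214.0 m/s.
By the Tsiolkovsky rocket equation, Δv = v_e · ln(185,000/30,641.7) = 4214.0 × ln(6.038) = 4214.0 × 1.7980 ≈ 7577 m/s.

Δv ≈ 7580 m/s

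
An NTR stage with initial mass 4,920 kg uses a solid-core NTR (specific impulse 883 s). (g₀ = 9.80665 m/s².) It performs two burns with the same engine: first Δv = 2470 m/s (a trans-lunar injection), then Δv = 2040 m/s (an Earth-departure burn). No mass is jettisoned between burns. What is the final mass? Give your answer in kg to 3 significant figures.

v_e = Isp · g₀ = 883 × 9.80665 = 8659.3 m/s.
After the first burn: m = 4920 × exp(−2470/8659.3) = 4920 × 0.75183 = 3,699 kg.
After the second burn: m = 3,699 × exp(−2040/8659.3) = 3,699 × 0.79011 = 2,922.62 kg.

final mass ≈ 2920 kg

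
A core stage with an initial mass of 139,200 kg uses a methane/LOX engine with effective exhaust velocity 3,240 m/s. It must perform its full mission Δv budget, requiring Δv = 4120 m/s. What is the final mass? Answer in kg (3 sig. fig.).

final mass ≈ 39000 kg

Using Δv = v_e ln(m₀/m_f): m₀/m_f = exp(Δv / v_e) = exp(4120 / 3240.0) = exp(1.2716) = 3.5666.
m_f = m₀ / 3.5666 = 139,200 / 3.5666 = 39,028.8 kg.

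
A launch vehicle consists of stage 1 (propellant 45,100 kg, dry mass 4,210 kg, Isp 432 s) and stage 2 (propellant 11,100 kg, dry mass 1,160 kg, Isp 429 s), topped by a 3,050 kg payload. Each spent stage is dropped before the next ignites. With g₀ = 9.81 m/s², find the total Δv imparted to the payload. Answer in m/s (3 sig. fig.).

Ignition mass of stage 1 = 45,100+4,210 + 11,100+1,160 + 3,050 = 64,620 kg.
Stage 1: m₀ = 64,620 kg, m_f = 64,620 − 45,100 = 19,520 kg; Δv = 432×9.81×ln(3.31) = 4237.9×1.1971 ≈ 5073 m/s.
Stage 2: m₀ = 15,310 kg, m_f = 15,310 − 11,100 = 4,210 kg; Δv = 429×9.81×ln(3.637) = 4208.5×1.2910 ≈ 5433 m/s.
Total Δv = 5073 + 5433 = 10506 m/s.

Δv ≈ 10500 m/s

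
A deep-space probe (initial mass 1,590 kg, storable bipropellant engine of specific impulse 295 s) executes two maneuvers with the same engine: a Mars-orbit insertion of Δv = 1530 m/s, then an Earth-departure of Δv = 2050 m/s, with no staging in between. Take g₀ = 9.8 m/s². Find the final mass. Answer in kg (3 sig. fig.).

final mass ≈ 461 kg

v_e = Isp · g₀ = 295 × 9.8 = 2891.0 m/s.
After the first burn: m = 1590 × exp(−1530/2891.0) = 1590 × 0.58906 = 936.605 kg.
After the second burn: m = 936.605 × exp(−2050/2891.0) = 936.605 × 0.49209 = 460.894 kg.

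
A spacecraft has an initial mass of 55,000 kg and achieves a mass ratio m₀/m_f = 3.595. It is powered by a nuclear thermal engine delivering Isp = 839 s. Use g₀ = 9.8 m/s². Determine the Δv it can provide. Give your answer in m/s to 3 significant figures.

Δv ≈ 10500 m/s

v_e = Isp · g₀ = 839 × 9.8 = 8222.2 m/s.
Rocket equation: Δv = v_e · ln(3.595) = 8222.2 × 1.2795 ≈ 10520.7 m/s.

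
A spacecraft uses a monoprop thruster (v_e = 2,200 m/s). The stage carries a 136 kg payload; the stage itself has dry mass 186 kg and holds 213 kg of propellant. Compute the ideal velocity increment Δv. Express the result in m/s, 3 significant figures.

m₀ = payload + dry + propellant = 136 + 186 + 213 = 535 kg.
m_f = payload + dry = 136 + 186 = 322 kg.
Δv = v_e · ln(m₀/m_f) = 2200.0 × ln(1.661) = 2200.0 × 0.5077 ≈ 1117.0 m/s.

Δv ≈ 1120 m/s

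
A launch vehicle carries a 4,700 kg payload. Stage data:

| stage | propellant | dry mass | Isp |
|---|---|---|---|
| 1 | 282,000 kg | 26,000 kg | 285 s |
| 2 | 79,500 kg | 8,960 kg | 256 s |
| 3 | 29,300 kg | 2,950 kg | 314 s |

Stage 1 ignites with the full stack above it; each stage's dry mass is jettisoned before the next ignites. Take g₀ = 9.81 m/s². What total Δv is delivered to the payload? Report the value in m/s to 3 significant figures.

Δv ≈ 10300 m/s

Ignition mass of stage 1 = 282,000+26,000 + 79,500+8,960 + 29,300+2,950 + 4,700 = 433,410 kg.
Stage 1: m₀ = 433,410 kg, m_f = 433,410 − 282,000 = 151,410 kg; Δv = 285×9.81×ln(2.862) = 2795.9×1.0517 ≈ 2940 m/s.
Stage 2: m₀ = 125,410 kg, m_f = 125,410 − 79,500 = 45,910 kg; Δv = 256×9.81×ln(2.732) = 2511.4×1.0049 ≈ 2524 m/s.
Stage 3: m₀ = 36,950 kg, m_f = 36,950 − 29,300 = 7,650 kg; Δv = 314×9.81×ln(4.83) = 3080.3×1.5749 ≈ 4851 m/s.
Total Δv = 2940 + 2524 + 4851 = 10315 m/s.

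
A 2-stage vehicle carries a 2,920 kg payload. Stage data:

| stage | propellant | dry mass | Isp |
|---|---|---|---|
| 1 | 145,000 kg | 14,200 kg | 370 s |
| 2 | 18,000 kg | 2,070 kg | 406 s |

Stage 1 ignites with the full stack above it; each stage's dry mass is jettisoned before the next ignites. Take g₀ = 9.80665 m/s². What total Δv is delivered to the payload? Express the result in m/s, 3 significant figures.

Ignition mass of stage 1 = 145,000+14,200 + 18,000+2,070 + 2,920 = 182,190 kg.
Stage 1: m₀ = 182,190 kg, m_f = 182,190 − 145,000 = 37,190 kg; Δv = 370×9.80665×ln(4.899) = 3628.5×1.5890 ≈ 5766 m/s.
Stage 2: m₀ = 22,990 kg, m_f = 22,990 − 18,000 = 4,990 kg; Δv = 406×9.80665×ln(4.607) = 3981.5×1.5276 ≈ 6082 m/s.
Total Δv = 5766 + 6082 = 11848 m/s.

Δv ≈ 11800 m/s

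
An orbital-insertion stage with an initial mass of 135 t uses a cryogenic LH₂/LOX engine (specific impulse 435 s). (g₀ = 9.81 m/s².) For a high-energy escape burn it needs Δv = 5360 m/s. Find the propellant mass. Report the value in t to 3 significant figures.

v_e = Isp · g₀ = 435 × 9.81 = 4267.4 m/s.
m₀/m_f = exp(Δv / v_e) = exp(5360 / 4267.4) = exp(1.2560) = 3.5115.
m_f = 135 / 3.5115 = 38.4451 t, so propellant = m₀ − m_f = 135 − 38.4451 = 96.5549 t.

propellant mass ≈ 96.6 t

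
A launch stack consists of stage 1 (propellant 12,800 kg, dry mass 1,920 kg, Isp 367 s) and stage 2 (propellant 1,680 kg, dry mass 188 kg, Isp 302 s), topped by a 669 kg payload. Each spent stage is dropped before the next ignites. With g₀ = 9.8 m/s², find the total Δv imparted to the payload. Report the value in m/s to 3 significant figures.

Δv ≈ 8080 m/s

Ignition mass of stage 1 = 12,800+1,920 + 1,680+188 + 669 = 17,257 kg.
Stage 1: m₀ = 17,257 kg, m_f = 17,257 − 12,800 = 4,457 kg; Δv = 367×9.8×ln(3.872) = 3596.6×1.3537 ≈ 4869 m/s.
Stage 2: m₀ = 2,537 kg, m_f = 2,537 − 1,680 = 857 kg; Δv = 302×9.8×ln(2.96) = 2959.6×1.0853 ≈ 3212 m/s.
Total Δv = 4869 + 3212 = 8081 m/s.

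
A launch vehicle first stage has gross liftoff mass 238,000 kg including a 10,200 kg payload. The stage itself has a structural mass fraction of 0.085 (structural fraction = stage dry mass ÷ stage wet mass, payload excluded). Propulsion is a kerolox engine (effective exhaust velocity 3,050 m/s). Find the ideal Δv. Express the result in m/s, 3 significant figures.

Δv ≈ 6360 m/s

Stage wet mass = m₀ − payload = 238,000 − 10,200 = 227,800 kg.
Stage dry mass = ε × stage wet mass = 0.085 × 227,800 = 19,363 kg.
Burnout mass m_f = stage dry + payload = 19,363 + 10,200 = 29,563 kg.
Using Δv = v_e ln(m₀/m_f): Δv = v_e · ln(238,000/29,563) = 3050.0 × ln(8.051) = 3050.0 × 2.0857 ≈ 6362 m/s.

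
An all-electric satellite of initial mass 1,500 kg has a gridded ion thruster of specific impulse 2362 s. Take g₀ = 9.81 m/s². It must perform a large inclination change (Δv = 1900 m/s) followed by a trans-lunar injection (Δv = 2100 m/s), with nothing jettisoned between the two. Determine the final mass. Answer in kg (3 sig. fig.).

v_e = Isp · g₀ = 2362 × 9.81 = 23171.2 m/s.
After the first burn: m = 1500 × exp(−1900/23171.2) = 1500 × 0.92127 = 1,381.91 kg.
After the second burn: m = 1,381.91 × exp(−2100/23171.2) = 1,381.91 × 0.91336 = 1,262.18 kg.

final mass ≈ 1260 kg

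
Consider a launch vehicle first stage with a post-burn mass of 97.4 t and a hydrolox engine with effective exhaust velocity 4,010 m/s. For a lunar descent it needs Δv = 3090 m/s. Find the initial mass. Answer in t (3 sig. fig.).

From the ideal rocket equation, m₀/m_f = exp(Δv / v_e) = exp(3090 / 4010.0) = exp(0.7706) = 2.1610.
m₀ = m_f × 2.1610 = 97.4 × 2.1610 = 210.481 t.

initial mass ≈ 210 t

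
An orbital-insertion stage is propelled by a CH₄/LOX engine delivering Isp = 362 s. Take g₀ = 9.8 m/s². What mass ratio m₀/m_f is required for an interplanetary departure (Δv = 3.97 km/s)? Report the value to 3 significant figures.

mass ratio ≈ 3.06

v_e = Isp · g₀ = 362 × 9.8 = 3547.6 m/s.
m₀/m_f = exp(Δv / v_e) = exp(3970 / 3547.6) = exp(1.1191) = 3.0620.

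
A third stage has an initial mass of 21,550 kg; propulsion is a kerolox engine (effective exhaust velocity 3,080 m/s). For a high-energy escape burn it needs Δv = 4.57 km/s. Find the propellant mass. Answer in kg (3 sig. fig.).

m₀/m_f = exp(Δv / v_e) = exp(4570 / 3080.0) = exp(1.4838) = 4.4095.
m_f = 21,550 / 4.4095 = 4,887.18 kg, so propellant = m₀ − m_f = 21,550 − 4,887.18 = 16,662.82 kg.

propellant mass ≈ 16700 kg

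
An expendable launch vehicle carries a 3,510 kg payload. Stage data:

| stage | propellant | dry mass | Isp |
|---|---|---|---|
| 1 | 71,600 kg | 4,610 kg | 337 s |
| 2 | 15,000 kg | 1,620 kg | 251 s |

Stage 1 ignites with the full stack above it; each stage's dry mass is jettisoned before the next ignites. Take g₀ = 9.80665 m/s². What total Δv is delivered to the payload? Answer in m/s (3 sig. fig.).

Ignition mass of stage 1 = 71,600+4,610 + 15,000+1,620 + 3,510 = 96,340 kg.
Stage 1: m₀ = 96,340 kg, m_f = 96,340 − 71,600 = 24,740 kg; Δv = 337×9.80665×ln(3.894) = 3304.8×1.3595 ≈ 4493 m/s.
Stage 2: m₀ = 20,130 kg, m_f = 20,130 − 15,000 = 5,130 kg; Δv = 251×9.80665×ln(3.924) = 2461.5×1.3671 ≈ 3365 m/s.
Total Δv = 4493 + 3365 = 7858 m/s.

Δv ≈ 7860 m/s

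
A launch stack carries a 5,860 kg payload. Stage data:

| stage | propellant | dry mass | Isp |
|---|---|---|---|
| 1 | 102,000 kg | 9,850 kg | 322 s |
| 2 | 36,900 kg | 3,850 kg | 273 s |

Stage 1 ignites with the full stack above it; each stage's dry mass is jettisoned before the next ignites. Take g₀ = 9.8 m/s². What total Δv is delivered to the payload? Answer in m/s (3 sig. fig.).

Ignition mass of stage 1 = 102,000+9,850 + 36,900+3,850 + 5,860 = 158,460 kg.
Stage 1: m₀ = 158,460 kg, m_f = 158,460 − 102,000 = 56,460 kg; Δv = 322×9.8×ln(2.807) = 3155.6×1.0320 ≈ 3256 m/s.
Stage 2: m₀ = 46,610 kg, m_f = 46,610 − 36,900 = 9,710 kg; Δv = 273×9.8×ln(4.8) = 2675.4×1.5687 ≈ 4197 m/s.
Total Δv = 3256 + 4197 = 7453 m/s.

Δv ≈ 7450 m/s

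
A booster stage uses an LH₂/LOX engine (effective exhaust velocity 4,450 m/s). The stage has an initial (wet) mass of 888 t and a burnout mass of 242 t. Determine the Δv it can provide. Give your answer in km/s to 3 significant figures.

Δv ≈ 5.79 km/s

From the ideal rocket equation, Δv = v_e · ln(m₀/m_f) = 4450.0 × ln(3.669) = 4450.0 × 1.3000 ≈ 5785.2 m/s.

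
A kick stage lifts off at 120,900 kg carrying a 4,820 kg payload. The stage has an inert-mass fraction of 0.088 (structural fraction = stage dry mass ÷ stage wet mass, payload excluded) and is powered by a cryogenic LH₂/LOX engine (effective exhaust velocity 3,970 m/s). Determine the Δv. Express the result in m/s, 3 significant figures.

Δv ≈ 8280 m/s

Stage wet mass = m₀ − payload = 120,900 − 4,820 = 116,080 kg.
Stage dry mass = ε × stage wet mass = 0.088 × 116,080 = 10,215 kg.
Burnout mass m_f = stage dry + payload = 10,215 + 4,820 = 15,035 kg.
Using Δv = v_e ln(m₀/m_f): Δv = v_e · ln(120,900/15,035) = 3970.0 × ln(8.041) = 3970.0 × 2.0846 ≈ 8276 m/s.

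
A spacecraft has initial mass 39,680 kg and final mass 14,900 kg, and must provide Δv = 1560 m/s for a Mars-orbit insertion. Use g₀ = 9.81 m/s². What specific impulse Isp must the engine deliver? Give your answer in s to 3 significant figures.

Isp ≈ 162 s

ln(m₀/m_f) = ln(39680/14900) = ln(2.663) = 0.9795.
v_e = Δv / ln(m₀/m_f) = 1560 / 0.9795 = 1592.7 m/s.
Isp = v_e / g₀ = 1592.7 / 9.81 = 162.4 s.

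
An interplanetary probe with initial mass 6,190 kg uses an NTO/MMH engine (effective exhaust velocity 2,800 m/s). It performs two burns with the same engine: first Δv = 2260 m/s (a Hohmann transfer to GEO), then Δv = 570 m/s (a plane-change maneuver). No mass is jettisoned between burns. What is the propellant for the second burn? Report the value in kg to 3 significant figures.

propellant for the second burn ≈ 509 kg

After the first burn: m = 6190 × exp(−2260/2800.0) = 6190 × 0.44613 = 2,761.54 kg.
After the second burn: m = 2,761.54 × exp(−570/2800.0) = 2,761.54 × 0.81581 = 2,252.89 kg.
Second-burn propellant = 2,761.54 − 2,252.89 = 508.65 kg.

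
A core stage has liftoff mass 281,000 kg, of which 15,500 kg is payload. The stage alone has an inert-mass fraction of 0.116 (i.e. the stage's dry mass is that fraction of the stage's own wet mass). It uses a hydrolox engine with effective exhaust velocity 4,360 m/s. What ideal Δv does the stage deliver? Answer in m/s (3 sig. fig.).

Δv ≈ 7860 m/s

Stage wet mass = m₀ − payload = 281,000 − 15,500 = 265,500 kg.
Stage dry mass = ε × stage wet mass = 0.116 × 265,500 = 30,798 kg.
Burnout mass m_f = stage dry + payload = 30,798 + 15,500 = 46,298 kg.
Δv = v_e · ln(281,000/46,298) = 4360.0 × ln(6.069) = 4360.0 × 1.8033 ≈ 7862 m/s.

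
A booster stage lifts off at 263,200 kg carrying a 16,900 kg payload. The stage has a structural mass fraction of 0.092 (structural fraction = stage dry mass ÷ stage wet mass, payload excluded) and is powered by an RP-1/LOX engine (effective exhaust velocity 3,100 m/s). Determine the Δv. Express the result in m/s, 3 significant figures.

Stage wet mass = m₀ − payload = 263,200 − 16,900 = 246,300 kg.
Stage dry mass = ε × stage wet mass = 0.092 × 246,300 = 22,659.6 kg.
Burnout mass m_f = stage dry + payload = 22,659.6 + 16,900 = 39,559.6 kg.
Δv = v_e · ln(263,200/39,559.6) = 3100.0 × ln(6.653) = 3100.0 × 1.8951 ≈ 5875 m/s.

Δv ≈ 5870 m/s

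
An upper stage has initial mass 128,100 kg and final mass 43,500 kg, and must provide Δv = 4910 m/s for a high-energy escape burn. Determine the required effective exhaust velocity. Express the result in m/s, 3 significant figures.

v_e ≈ 4550 m/s

ln(m₀/m_f) = ln(128100/43500) = ln(2.945) = 1.0801.
v_e = Δv / ln(m₀/m_f) = 4910 / 1.0801 = 4546.1 m/s.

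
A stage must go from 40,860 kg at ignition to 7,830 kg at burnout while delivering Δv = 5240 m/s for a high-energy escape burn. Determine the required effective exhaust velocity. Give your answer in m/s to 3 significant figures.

v_e ≈ 3170 m/s

ln(m₀/m_f) = ln(40860/7830) = ln(5.218) = 1.6522.
Using Δv = v_e ln(m₀/m_f): v_e = Δv / ln(m₀/m_f) = 5240 / 1.6522 = 3171.5 m/s.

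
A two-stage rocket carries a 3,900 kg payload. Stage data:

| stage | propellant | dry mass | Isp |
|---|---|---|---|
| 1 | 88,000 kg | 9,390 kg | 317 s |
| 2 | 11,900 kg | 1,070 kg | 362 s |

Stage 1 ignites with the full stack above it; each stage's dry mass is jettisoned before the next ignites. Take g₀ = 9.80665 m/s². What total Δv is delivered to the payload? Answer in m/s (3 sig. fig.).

Ignition mass of stage 1 = 88,000+9,390 + 11,900+1,070 + 3,900 = 114,260 kg.
Stage 1: m₀ = 114,260 kg, m_f = 114,260 − 88,000 = 26,260 kg; Δv = 317×9.80665×ln(4.351) = 3108.7×1.4704 ≈ 4571 m/s.
Stage 2: m₀ = 16,870 kg, m_f = 16,870 − 11,900 = 4,970 kg; Δv = 362×9.80665×ln(3.394) = 3550.0×1.2221 ≈ 4339 m/s.
Total Δv = 4571 + 4339 = 8910 m/s.

Δv ≈ 8910 m/s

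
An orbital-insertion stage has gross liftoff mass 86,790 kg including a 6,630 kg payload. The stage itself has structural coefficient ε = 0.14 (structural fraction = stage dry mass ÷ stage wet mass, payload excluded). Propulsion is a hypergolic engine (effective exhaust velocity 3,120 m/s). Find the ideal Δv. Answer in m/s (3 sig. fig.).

Δv ≈ 4930 m/s

Stage wet mass = m₀ − payload = 86,790 − 6,630 = 80,160 kg.
Stage dry mass = ε × stage wet mass = 0.14 × 80,160 = 11,222.4 kg.
Burnout mass m_f = stage dry + payload = 11,222.4 + 6,630 = 17,852.4 kg.
Δv = v_e · ln(86,790/17,852.4) = 3120.0 × ln(4.862) = 3120.0 × 1.5814 ≈ 4934 m/s.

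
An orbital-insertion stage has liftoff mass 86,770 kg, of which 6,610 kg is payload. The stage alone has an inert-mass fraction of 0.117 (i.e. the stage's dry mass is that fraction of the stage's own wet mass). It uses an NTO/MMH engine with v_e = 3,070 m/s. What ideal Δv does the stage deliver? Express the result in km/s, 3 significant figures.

Stage wet mass = m₀ − payload = 86,770 − 6,610 = 80,160 kg.
Stage dry mass = ε × stage wet mass = 0.117 × 80,160 = 9,378.72 kg.
Burnout mass m_f = stage dry + payload = 9,378.72 + 6,610 = 15,988.72 kg.
Rocket equation: Δv = v_e · ln(86,770/15,988.72) = 3070.0 × ln(5.427) = 3070.0 × 1.6914 ≈ 5193 m/s.

Δv ≈ 5.19 km/s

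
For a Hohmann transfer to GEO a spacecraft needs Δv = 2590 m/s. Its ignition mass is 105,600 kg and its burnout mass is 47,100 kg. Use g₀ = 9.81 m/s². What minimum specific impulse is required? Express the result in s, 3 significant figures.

ln(m₀/m_f) = ln(105600/47100) = ln(2.242) = 0.8074.
Using Δv = v_e ln(m₀/m_f): v_e = Δv / ln(m₀/m_f) = 2590 / 0.8074 = 3207.9 m/s.
Isp = v_e / g₀ = 3207.9 / 9.81 = 327.0 s.

Isp ≈ 327 s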